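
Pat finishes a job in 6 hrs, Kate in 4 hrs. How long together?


Pat's rate: 1/6 of the job per hour
Kate's rate: 1/4 of the job per hour
Combined rate: 1/6 + 1/4 = 5/12 per hour
Time = 1 / (5/12) = 12/5 = 2.4 hours

2.4 hours


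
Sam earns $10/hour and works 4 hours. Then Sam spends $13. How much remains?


Calculate earnings:
4 x $10 = $40
Subtract spending:
$40 - $13 = $27

$27


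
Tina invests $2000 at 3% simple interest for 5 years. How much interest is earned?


Use the formula I = P x R x T / 100
P x R x T = 2000 x 3 x 5 = 30000
I = 30000 / 100 = $300

$300


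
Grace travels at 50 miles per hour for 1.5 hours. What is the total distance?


Use the formula: distance = speed x time
Speed = 50 mph, Time = 1.5 hours
50 x 1.5 = 75 miles

75 miles


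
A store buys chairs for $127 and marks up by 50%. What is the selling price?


Calculate the markup amount:
50% of $127 = $63.50
Add to cost:
$127 + $63.50 = $190.50

$190.50


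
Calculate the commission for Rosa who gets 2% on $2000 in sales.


Convert rate to decimal:
2% = 0.02
Multiply by sales:
$2000 x 0.02 = $40

$40


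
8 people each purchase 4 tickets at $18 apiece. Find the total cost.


Cost per person:
4 x $18 = $72
Group total:
8 x $72 = $576

$576


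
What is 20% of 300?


Convert percentage to decimal:
20% = 0.2
Multiply:
300 x 0.2 = 60

60


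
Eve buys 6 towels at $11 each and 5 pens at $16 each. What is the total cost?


Cost of towels:
6 x $11 = $66
Cost of pens:
5 x $16 = $80
Add both:
$66 + $80 = $146

$146


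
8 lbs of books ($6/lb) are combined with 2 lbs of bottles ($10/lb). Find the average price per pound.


Cost of books:
8 x $6 = $48
Cost of bottles:
2 x $10 = $20
Total cost: $48 + $20 = $68
Total weight: 10 lbs
Average: $68 / 10 = $6.80/lb

$6.80/lb


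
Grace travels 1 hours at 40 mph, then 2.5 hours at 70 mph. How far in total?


Leg 1 distance:
40 x 1 = 40 miles
Leg 2 distance:
70 x 2.5 = 175 miles
Total distance:
40 + 175 = 215 miles

215 miles


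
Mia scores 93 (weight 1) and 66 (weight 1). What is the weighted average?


Weighted sum:
1 x 93 + 1 x 66 = 159
Total weight:
1 + 1 = 2
Weighted average:
159 / 2 = 79.5

79.5


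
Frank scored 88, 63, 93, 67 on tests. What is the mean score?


Add the scores:
88 + 63 + 93 + 67 = 311
Divide by the number of tests:
311 / 4 = 77.75

77.75


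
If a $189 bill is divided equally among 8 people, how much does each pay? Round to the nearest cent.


Total bill: $189
Number of people: 8
Each pays: $189 / 8 = $23.625 ≈ $23.63

$23.63


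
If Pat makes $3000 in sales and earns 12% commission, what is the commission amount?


Convert rate to decimal:
12% = 0.12
Multiply by sales:
$3000 x 0.12 = $360

$360


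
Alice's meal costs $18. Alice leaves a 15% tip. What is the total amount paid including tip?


Calculate the tip:
15% of $18 = $2.70
Add tip to meal cost:
$18 + $2.70 = $20.70

$20.70


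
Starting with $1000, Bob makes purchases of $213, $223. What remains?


Add up expenses:
$213 + $223 = $436
Subtract from budget:
$1000 - $436 = $564

$564


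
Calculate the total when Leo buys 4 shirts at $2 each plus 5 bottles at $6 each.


Cost of shirts:
4 x $2 = $8
Cost of bottles:
5 x $6 = $30
Add both:
$8 + $30 = $38

$38


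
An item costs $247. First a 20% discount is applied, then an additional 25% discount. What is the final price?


First discount:
20% of $247 = $49.40
Price after first discount:
$247 - $49.40 = $197.60
Second discount:
25% of $197.60 = $49.40
Final price:
$197.60 - $49.40 = $148.20

$148.20


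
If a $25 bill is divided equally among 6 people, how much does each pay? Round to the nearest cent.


Total bill: $25
Number of people: 6
Each pays: $25 / 6 = $4.1666... ≈ $4.17

$4.17


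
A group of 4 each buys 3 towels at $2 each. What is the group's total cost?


Cost per person:
3 x $2 = $6
Group total:
4 x $6 = $24

$24


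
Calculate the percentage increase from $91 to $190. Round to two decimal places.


Find the absolute change:
|190 - 91| = 99
Divide by original and multiply by 100:
99 / 91 x 100 = 108.7912...% ≈ 108.79%

108.79%


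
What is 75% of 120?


Convert percentage to decimal:
75% = 0.75
Multiply:
120 x 0.75 = 90

90


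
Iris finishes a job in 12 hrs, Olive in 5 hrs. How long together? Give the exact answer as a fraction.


Iris's rate: 1/12 of the job per hour
Olive's rate: 1/5 of the job per hour
Combined rate: 1/12 + 1/5 = 17/60 per hour
Time = 1 / (17/60) = 60/17 hours (≈ 3.53 hours)

60/17 hours


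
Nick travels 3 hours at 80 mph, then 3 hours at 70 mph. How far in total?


Leg 1 distance:
80 x 3 = 240 miles
Leg 2 distance:
70 x 3 = 210 miles
Total distance:
240 + 210 = 450 miles

450 miles


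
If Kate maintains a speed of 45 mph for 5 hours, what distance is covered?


Use the formula: distance = speed x time
Speed = 45 mph, Time = 5 hours
45 x 5 = 225 miles

225 miles


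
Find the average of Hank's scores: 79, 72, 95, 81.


Add the scores:
79 + 72 + 95 + 81 = 327
Divide by the number of tests:
327 / 4 = 81.75

81.75


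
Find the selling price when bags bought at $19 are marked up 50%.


Calculate the markup amount:
50% of $19 = $9.50
Add to cost:
$19 + $9.50 = $28.50

$28.50


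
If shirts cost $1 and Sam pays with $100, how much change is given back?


Start with the amount paid:
$100
Subtract the price:
$100 - $1 = $99

$99


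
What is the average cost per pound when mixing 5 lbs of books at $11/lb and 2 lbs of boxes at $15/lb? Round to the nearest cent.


Cost of books:
5 x $11 = $55
Cost of boxes:
2 x $15 = $30
Total cost: $55 + $30 = $85
Total weight: 7 lbs
Average: $85 / 7 = $12.1428... ≈ $12.14/lb

$12.14/lb


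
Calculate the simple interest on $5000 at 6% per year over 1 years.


Use the formula I = P x R x T / 100
P x R x T = 5000 x 6 x 1 = 30000
I = 30000 / 100 = $300

$300


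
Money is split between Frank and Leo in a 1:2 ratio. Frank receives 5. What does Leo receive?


Find the multiplier:
5 / 1 = 5
Apply to Leo's share:
2 x 5 = 10

10


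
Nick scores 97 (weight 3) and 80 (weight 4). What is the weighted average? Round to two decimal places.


Weighted sum:
3 x 97 + 4 x 80 = 611
Total weight:
3 + 4 = 7
Weighted average:
611 / 7 = 87.2857... ≈ 87.29

87.29


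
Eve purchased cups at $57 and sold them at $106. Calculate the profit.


Selling price = $106
Cost price = $57
Profit = selling price - cost price:
Profit = $106 - $57 = $49

$49


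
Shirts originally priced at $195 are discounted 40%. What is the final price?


Calculate the discount amount:
40% of $195 = $78
Subtract from original:
$195 - $78 = $117

$117


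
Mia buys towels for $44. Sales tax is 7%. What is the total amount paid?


Calculate the tax:
7% of $44 = $3.08
Add tax to price:
$44 + $3.08 = $47.08

$47.08


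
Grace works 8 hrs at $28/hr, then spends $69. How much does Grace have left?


Calculate earnings:
8 x $28 = $224
Subtract spending:
$224 - $69 = $155

$155


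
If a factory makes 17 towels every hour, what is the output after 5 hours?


Production rate: 17 towels per hour
Time: 5 hours
Total: 17 x 5 = 85 towels

85 towels


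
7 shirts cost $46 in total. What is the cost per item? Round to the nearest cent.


Total cost: $46
Number of items: 7
Unit price: $46 / 7 = $6.5714... ≈ $6.57

$6.57


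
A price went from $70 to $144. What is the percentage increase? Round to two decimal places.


Find the absolute change:
|144 - 70| = 74
Divide by original and multiply by 100:
74 / 70 x 100 = 105.7142...% ≈ 105.71%

105.71%


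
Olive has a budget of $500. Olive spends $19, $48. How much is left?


Add up expenses:
$19 + $48 = $67
Subtract from budget:
$500 - $67 = $433

$433


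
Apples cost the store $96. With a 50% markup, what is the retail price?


Calculate the markup amount:
50% of $96 = $48
Add to cost:
$96 + $48 = $144

$144


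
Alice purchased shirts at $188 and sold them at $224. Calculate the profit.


Selling price = $224
Cost price = $188
Profit = selling price - cost price:
Profit = $224 - $188 = $36

$36


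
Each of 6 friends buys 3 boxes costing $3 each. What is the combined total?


Cost per person:
3 x $3 = $9
Group total:
6 x $9 = $54

$54


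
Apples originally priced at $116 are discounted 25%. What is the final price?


Calculate the discount amount:
25% of $116 = $29
Subtract from original:
$116 - $29 = $87

$87


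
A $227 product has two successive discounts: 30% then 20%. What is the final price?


First discount:
30% of $227 = $68.10
Price after first discount:
$227 - $68.10 = $158.90
Second discount:
20% of $158.90 = $31.78
Final price:
$158.90 - $31.78 = $127.12

$127.12


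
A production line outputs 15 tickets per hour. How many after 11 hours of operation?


Production rate: 15 tickets per hour
Time: 11 hours
Total: 15 x 11 = 165 tickets

165 tickets


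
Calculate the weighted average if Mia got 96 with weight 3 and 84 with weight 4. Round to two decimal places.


Weighted sum:
3 x 96 + 4 x 84 = 624
Total weight:
3 + 4 = 7
Weighted average:
624 / 7 = 89.1428... ≈ 89.14

89.14


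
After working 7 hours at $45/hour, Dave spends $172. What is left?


Calculate earnings:
7 x $45 = $315
Subtract spending:
$315 - $172 = $143

$143


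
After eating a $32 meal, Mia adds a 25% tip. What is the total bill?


Calculate the tip:
25% of $32 = $8
Add tip to meal cost:
$32 + $8 = $40

$40


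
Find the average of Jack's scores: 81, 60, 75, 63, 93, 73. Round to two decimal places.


Add the scores:
81 + 60 + 75 + 63 + 93 + 73 = 445
Divide by the number of tests:
445 / 6 = 74.1666... ≈ 74.17

74.17


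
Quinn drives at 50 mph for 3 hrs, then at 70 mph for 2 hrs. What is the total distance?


Leg 1 distance:
50 x 3 = 150 miles
Leg 2 distance:
70 x 2 = 140 miles
Total distance:
150 + 140 = 290 miles

290 miles


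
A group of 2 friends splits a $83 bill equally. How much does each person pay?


Total bill: $83
Number of people: 2
Each pays: $83 / 2 = $41.50

$41.50


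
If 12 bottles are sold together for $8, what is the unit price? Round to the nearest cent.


Total cost: $8
Number of items: 12
Unit price: $8 / 12 = $0.6666... ≈ $0.67

$0.67


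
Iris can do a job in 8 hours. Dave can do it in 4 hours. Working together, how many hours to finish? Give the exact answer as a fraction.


Iris's rate: 1/8 of the job per hour
Dave's rate: 1/4 of the job per hour
Combined rate: 1/8 + 1/4 = 3/8 per hour
Time = 1 / (3/8) = 8/3 hours (≈ 2.67 hours)

8/3 hours


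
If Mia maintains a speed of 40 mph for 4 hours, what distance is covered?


Use the formula: distance = speed x time
Speed = 40 mph, Time = 4 hours
40 x 4 = 160 miles

160 miles


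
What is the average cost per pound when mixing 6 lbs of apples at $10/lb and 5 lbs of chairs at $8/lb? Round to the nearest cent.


Cost of apples:
6 x $10 = $60
Cost of chairs:
5 x $8 = $40
Total cost: $60 + $40 = $100
Total weight: 11 lbs
Average: $100 / 11 = $9.0909... ≈ $9.09/lb

$9.09/lb


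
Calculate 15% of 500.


Convert percentage to decimal:
15% = 0.15
Multiply:
500 x 0.15 = 75

75


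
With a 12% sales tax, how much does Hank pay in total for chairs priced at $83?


Calculate the tax:
12% of $83 = $9.96
Add tax to price:
$83 + $9.96 = $92.96

$92.96


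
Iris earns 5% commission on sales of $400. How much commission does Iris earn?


Convert rate to decimal:
5% = 0.05
Multiply by sales:
$400 x 0.05 = $20

$20


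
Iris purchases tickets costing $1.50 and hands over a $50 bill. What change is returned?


Start with the amount paid:
$50
Subtract the price:
$50 - $1.50 = $48.50

$48.50


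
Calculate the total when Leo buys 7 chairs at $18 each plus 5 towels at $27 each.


Cost of chairs:
7 x $18 = $126
Cost of towels:
5 x $27 = $135
Add both:
$126 + $135 = $261

$261


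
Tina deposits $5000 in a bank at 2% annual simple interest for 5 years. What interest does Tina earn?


Use the formula I = P x R x T / 100
P x R x T = 5000 x 2 x 5 = 50000
I = 50000 / 100 = $500

$500


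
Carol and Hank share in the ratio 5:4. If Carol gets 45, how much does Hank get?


Find the multiplier:
45 / 5 = 9
Apply to Hank's share:
4 x 9 = 36

36


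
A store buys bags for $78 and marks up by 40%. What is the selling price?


Calculate the markup amount:
40% of $78 = $31.20
Add to cost:
$78 + $31.20 = $109.20

$109.20


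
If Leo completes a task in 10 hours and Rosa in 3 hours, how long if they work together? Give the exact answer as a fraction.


Leo's rate: 1/10 of the job per hour
Rosa's rate: 1/3 of the job per hour
Combined rate: 1/10 + 1/3 = 13/30 per hour
Time = 1 / (13/30) = 30/13 hours (≈ 2.31 hours)

30/13 hours


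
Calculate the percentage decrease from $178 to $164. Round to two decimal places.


Find the absolute change:
|164 - 178| = 14
Divide by original and multiply by 100:
14 / 178 x 100 = 7.8651...% ≈ 7.87%

7.87%


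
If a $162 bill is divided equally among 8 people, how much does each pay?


Total bill: $162
Number of people: 8
Each pays: $162 / 8 = $20.25

$20.25


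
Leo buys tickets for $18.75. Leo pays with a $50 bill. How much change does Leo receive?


Start with the amount paid:
$50
Subtract the price:
$50 - $18.75 = $31.25

$31.25


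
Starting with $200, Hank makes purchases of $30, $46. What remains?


Add up expenses:
$30 + $46 = $76
Subtract from budget:
$200 - $76 = $124

$124


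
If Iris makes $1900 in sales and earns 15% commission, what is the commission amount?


Convert rate to decimal:
15% = 0.15
Multiply by sales:
$1900 x 0.15 = $285

$285


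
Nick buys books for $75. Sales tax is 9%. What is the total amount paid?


Calculate the tax:
9% of $75 = $6.75
Add tax to price:
$75 + $6.75 = $81.75

$81.75


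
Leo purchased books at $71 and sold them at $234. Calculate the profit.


Selling price = $234
Cost price = $71
Profit = selling price - cost price:
Profit = $234 - $71 = $163

$163


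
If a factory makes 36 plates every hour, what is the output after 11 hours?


Production rate: 36 plates per hour
Time: 11 hours
Total: 36 x 11 = 396 plates

396 plates


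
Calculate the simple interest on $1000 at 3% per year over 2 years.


Use the formula I = P x R x T / 100
P x R x T = 1000 x 3 x 2 = 6000
I = 6000 / 100 = $60

$60


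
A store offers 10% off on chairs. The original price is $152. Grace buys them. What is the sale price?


Calculate the discount amount:
10% of $152 = $15.20
Subtract from original:
$152 - $15.20 = $136.80

$136.80


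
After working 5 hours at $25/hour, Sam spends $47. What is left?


Calculate earnings:
5 x $25 = $125
Subtract spending:
$125 - $47 = $78

$78


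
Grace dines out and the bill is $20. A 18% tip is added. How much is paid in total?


Calculate the tip:
18% of $20 = $3.60
Add tip to meal cost:
$20 + $3.60 = $23.60

$23.60


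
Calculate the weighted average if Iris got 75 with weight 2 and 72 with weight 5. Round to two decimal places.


Weighted sum:
2 x 75 + 5 x 72 = 510
Total weight:
2 + 5 = 7
Weighted average:
510 / 7 = 72.8571... ≈ 72.86

72.86


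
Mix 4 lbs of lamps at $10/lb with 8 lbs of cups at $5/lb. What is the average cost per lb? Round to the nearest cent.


Cost of lamps:
4 x $10 = $40
Cost of cups:
8 x $5 = $40
Total cost: $40 + $40 = $80
Total weight: 12 lbs
Average: $80 / 12 = $6.6666... ≈ $6.67/lb

$6.67/lb


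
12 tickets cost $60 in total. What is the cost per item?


Total cost: $60
Number of items: 12
Unit price: $60 / 12 = $5

$5


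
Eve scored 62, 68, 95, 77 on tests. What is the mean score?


Add the scores:
62 + 68 + 95 + 77 = 302
Divide by the number of tests:
302 / 4 = 75.5

75.5


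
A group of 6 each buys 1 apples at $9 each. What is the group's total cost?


Cost per person:
1 x $9 = $9
Group total:
6 x $9 = $54

$54


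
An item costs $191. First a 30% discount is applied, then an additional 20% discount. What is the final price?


First discount:
30% of $191 = $57.30
Price after first discount:
$191 - $57.30 = $133.70
Second discount:
20% of $133.70 = $26.74
Final price:
$133.70 - $26.74 = $106.96

$106.96


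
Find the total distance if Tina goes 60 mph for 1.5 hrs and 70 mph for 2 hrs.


Leg 1 distance:
60 x 1.5 = 90 miles
Leg 2 distance:
70 x 2 = 140 miles
Total distance:
90 + 140 = 230 miles

230 miles


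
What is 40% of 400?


Convert percentage to decimal:
40% = 0.4
Multiply:
400 x 0.4 = 160

160


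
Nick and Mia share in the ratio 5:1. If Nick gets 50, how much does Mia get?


Find the multiplier:
50 / 5 = 10
Apply to Mia's share:
1 x 10 = 10

10


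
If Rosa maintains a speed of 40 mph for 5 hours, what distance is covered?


Use the formula: distance = speed x time
Speed = 40 mph, Time = 5 hours
40 x 5 = 200 miles

200 miles


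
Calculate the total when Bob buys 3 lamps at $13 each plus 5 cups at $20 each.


Cost of lamps:
3 x $13 = $39
Cost of cups:
5 x $20 = $100
Add both:
$39 + $100 = $139

$139


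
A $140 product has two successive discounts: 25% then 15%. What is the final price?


First discount:
25% of $140 = $35
Price after first discount:
$140 - $35 = $105
Second discount:
15% of $105 = $15.75
Final price:
$105 - $15.75 = $89.25

$89.25


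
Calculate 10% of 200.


Convert percentage to decimal:
10% = 0.1
Multiply:
200 x 0.1 = 20

20


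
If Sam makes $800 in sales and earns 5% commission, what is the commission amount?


Convert rate to decimal:
5% = 0.05
Multiply by sales:
$800 x 0.05 = $40

$40


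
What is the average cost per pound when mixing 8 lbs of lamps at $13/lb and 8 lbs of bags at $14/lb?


Cost of lamps:
8 x $13 = $104
Cost of bags:
8 x $14 = $112
Total cost: $104 + $112 = $216
Total weight: 16 lbs
Average: $216 / 16 = $13.50/lb

$13.50/lb


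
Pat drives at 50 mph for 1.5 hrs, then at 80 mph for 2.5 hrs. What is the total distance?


Leg 1 distance:
50 x 1.5 = 75 miles
Leg 2 distance:
80 x 2.5 = 200 miles
Total distance:
75 + 200 = 275 miles

275 miles


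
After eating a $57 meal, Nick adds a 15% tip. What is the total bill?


Calculate the tip:
15% of $57 = $8.55
Add tip to meal cost:
$57 + $8.55 = $65.55

$65.55


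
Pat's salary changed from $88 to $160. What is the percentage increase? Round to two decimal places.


Find the absolute change:
|160 - 88| = 72
Divide by original and multiply by 100:
72 / 88 x 100 = 81.8181...% ≈ 81.82%

81.82%


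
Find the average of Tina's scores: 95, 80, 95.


Add the scores:
95 + 80 + 95 = 270
Divide by the number of tests:
270 / 3 = 90

90


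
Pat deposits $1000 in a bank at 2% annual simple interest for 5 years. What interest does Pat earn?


Use the formula I = P x R x T / 100
P x R x T = 1000 x 2 x 5 = 10000
I = 10000 / 100 = $100

$100


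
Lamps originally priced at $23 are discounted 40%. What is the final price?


Calculate the discount amount:
40% of $23 = $9.20
Subtract from original:
$23 - $9.20 = $13.80

$13.80


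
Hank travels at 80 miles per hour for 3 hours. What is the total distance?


Use the formula: distance = speed x time
Speed = 80 mph, Time = 3 hours
80 x 3 = 240 miles

240 miles


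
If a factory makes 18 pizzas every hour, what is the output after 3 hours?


Production rate: 18 pizzas per hour
Time: 3 hours
Total: 18 x 3 = 54 pizzas

54 pizzas


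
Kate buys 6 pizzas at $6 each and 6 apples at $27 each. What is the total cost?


Cost of pizzas:
6 x $6 = $36
Cost of apples:
6 x $27 = $162
Add both:
$36 + $162 = $198

$198


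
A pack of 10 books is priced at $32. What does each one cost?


Total cost: $32
Number of items: 10
Unit price: $32 / 10 = $3.20

$3.20


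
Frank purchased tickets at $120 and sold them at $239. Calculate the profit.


Selling price = $239
Cost price = $120
Profit = selling price - cost price:
Profit = $239 - $120 = $119

$119


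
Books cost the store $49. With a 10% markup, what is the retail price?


Calculate the markup amount:
10% of $49 = $4.90
Add to cost:
$49 + $4.90 = $53.90

$53.90


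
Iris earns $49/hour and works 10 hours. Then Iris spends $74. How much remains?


Calculate earnings:
10 x $49 = $490
Subtract spending:
$490 - $74 = $416

$416


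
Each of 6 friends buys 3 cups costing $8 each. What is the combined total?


Cost per person:
3 x $8 = $24
Group total:
6 x $24 = $144

$144


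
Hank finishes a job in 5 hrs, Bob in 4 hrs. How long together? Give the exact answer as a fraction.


Hank's rate: 1/5 of the job per hour
Bob's rate: 1/4 of the job per hour
Combined rate: 1/5 + 1/4 = 9/20 per hour
Time = 1 / (9/20) = 20/9 hours (≈ 2.22 hours)

20/9 hours


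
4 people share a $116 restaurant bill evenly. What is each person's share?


Total bill: $116
Number of people: 4
Each pays: $116 / 4 = $29

$29


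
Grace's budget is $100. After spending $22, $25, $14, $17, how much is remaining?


Add up expenses:
$22 + $25 + $14 + $17 = $78
Subtract from budget:
$100 - $78 = $22

$22


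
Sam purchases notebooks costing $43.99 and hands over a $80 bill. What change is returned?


Start with the amount paid:
$80
Subtract the price:
$80 - $43.99 = $36.01

$36.01


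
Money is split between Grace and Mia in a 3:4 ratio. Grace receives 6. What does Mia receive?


Find the multiplier:
6 / 3 = 2
Apply to Mia's share:
4 x 2 = 8

8


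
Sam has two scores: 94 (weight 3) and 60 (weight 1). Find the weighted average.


Weighted sum:
3 x 94 + 1 x 60 = 342
Total weight:
3 + 1 = 4
Weighted average:
342 / 4 = 85.5

85.5


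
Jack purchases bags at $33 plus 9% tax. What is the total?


Calculate the tax:
9% of $33 = $2.97
Add tax to price:
$33 + $2.97 = $35.97

$35.97


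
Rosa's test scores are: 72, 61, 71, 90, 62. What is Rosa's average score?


Add the scores:
72 + 61 + 71 + 90 + 62 = 356
Divide by the number of tests:
356 / 5 = 71.2

71.2


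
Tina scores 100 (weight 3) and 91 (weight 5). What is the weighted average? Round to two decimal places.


Weighted sum:
3 x 100 + 5 x 91 = 755
Total weight:
3 + 5 = 8
Weighted average:
755 / 8 = 94.375 ≈ 94.38

94.38


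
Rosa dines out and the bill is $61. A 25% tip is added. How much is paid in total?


Calculate the tip:
25% of $61 = $15.25
Add tip to meal cost:
$61 + $15.25 = $76.25

$76.25


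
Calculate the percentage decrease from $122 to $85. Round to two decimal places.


Find the absolute change:
|85 - 122| = 37
Divide by original and multiply by 100:
37 / 122 x 100 = 30.3278...% ≈ 30.33%

30.33%


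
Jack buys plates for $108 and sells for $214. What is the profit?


Selling price = $214
Cost price = $108
Profit = selling price - cost price:
Profit = $214 - $108 = $106

$106


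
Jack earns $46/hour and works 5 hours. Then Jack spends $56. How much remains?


Calculate earnings:
5 x $46 = $230
Subtract spending:
$230 - $56 = $174

$174


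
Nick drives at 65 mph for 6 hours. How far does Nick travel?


Use the formula: distance = speed x time
Speed = 65 mph, Time = 6 hours
65 x 6 = 390 miles

390 miles


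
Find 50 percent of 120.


Convert percentage to decimal:
50% = 0.5
Multiply:
120 x 0.5 = 60

60


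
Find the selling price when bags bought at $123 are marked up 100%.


Calculate the markup amount:
100% of $123 = $123
Add to cost:
$123 + $123 = $246

$246


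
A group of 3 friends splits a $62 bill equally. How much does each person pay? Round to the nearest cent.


Total bill: $62
Number of people: 3
Each pays: $62 / 3 = $20.6666... ≈ $20.67

$20.67


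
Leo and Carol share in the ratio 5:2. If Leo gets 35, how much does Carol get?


Find the multiplier:
35 / 5 = 7
Apply to Carol's share:
2 x 7 = 14

14


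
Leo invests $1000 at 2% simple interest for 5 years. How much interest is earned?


Use the formula I = P x R x T / 100
P x R x T = 1000 x 2 x 5 = 10000
I = 10000 / 100 = $100

$100


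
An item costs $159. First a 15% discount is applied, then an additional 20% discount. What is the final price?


First discount:
15% of $159 = $23.85
Price after first discount:
$159 - $23.85 = $135.15
Second discount:
20% of $135.15 = $27.03
Final price:
$135.15 - $27.03 = $108.12

$108.12


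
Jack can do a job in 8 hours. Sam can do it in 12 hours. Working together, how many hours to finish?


Jack's rate: 1/8 of the job per hour
Sam's rate: 1/12 of the job per hour
Combined rate: 1/8 + 1/12 = 5/24 per hour
Time = 1 / (5/24) = 24/5 = 4.8 hours

4.8 hours


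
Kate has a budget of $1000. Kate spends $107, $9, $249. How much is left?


Add up expenses:
$107 + $9 + $249 = $365
Subtract from budget:
$1000 - $365 = $635

$635


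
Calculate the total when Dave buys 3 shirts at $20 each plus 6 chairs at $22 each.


Cost of shirts:
3 x $20 = $60
Cost of chairs:
6 x $22 = $132
Add both:
$60 + $132 = $192

$192


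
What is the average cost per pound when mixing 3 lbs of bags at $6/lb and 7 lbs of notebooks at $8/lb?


Cost of bags:
3 x $6 = $18
Cost of notebooks:
7 x $8 = $56
Total cost: $18 + $56 = $74
Total weight: 10 lbs
Average: $74 / 10 = $7.40/lb

$7.40/lb


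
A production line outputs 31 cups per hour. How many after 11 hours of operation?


Production rate: 31 cups per hour
Time: 11 hours
Total: 31 x 11 = 341 cups

341 cups


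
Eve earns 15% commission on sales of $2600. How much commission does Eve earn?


Convert rate to decimal:
15% = 0.15
Multiply by sales:
$2600 x 0.15 = $390

$390


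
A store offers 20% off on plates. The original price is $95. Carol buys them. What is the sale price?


Calculate the discount amount:
20% of $95 = $19
Subtract from original:
$95 - $19 = $76

$76


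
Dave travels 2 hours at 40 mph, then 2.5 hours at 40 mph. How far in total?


Leg 1 distance:
40 x 2 = 80 miles
Leg 2 distance:
40 x 2.5 = 100 miles
Total distance:
80 + 100 = 180 miles

180 miles


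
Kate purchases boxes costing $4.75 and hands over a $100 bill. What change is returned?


Start with the amount paid:
$100
Subtract the price:
$100 - $4.75 = $95.25

$95.25


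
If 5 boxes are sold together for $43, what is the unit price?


Total cost: $43
Number of items: 5
Unit price: $43 / 5 = $8.60

$8.60


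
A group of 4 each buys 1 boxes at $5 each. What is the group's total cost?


Cost per person:
1 x $5 = $5
Group total:
4 x $5 = $20

$20


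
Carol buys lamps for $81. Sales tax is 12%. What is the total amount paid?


Calculate the tax:
12% of $81 = $9.72
Add tax to price:
$81 + $9.72 = $90.72

$90.72


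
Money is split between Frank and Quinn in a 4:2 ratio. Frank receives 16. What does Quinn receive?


Find the multiplier:
16 / 4 = 4
Apply to Quinn's share:
2 x 4 = 8

8


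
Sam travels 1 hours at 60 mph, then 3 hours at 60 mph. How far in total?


Leg 1 distance:
60 x 1 = 60 miles
Leg 2 distance:
60 x 3 = 180 miles
Total distance:
60 + 180 = 240 miles

240 miles


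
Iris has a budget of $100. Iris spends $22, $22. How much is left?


Add up expenses:
$22 + $22 = $44
Subtract from budget:
$100 - $44 = $56

$56


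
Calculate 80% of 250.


Convert percentage to decimal:
80% = 0.8
Multiply:
250 x 0.8 = 200

200


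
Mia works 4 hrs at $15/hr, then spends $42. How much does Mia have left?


Calculate earnings:
4 x $15 = $60
Subtract spending:
$60 - $42 = $18

$18


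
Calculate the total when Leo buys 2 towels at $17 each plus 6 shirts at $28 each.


Cost of towels:
2 x $17 = $34
Cost of shirts:
6 x $28 = $168
Add both:
$34 + $168 = $202

$202


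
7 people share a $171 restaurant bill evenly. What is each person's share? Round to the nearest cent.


Total bill: $171
Number of people: 7
Each pays: $171 / 7 = $24.4285... ≈ $24.43

$24.43


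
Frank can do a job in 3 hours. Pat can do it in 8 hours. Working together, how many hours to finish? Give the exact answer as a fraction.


Frank's rate: 1/3 of the job per hour
Pat's rate: 1/8 of the job per hour
Combined rate: 1/3 + 1/8 = 11/24 per hour
Time = 1 / (11/24) = 24/11 hours (≈ 2.18 hours)

24/11 hours


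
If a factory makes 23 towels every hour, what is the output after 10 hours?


Production rate: 23 towels per hour
Time: 10 hours
Total: 23 x 10 = 230 towels

230 towels


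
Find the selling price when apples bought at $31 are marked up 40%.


Calculate the markup amount:
40% of $31 = $12.40
Add to cost:
$31 + $12.40 = $43.40

$43.40


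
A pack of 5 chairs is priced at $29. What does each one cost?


Total cost: $29
Number of items: 5
Unit price: $29 / 5 = $5.80

$5.80


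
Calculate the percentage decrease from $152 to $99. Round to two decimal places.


Find the absolute change:
|99 - 152| = 53
Divide by original and multiply by 100:
53 / 152 x 100 = 34.8684...% ≈ 34.87%

34.87%


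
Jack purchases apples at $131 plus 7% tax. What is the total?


Calculate the tax:
7% of $131 = $9.17
Add tax to price:
$131 + $9.17 = $140.17

$140.17


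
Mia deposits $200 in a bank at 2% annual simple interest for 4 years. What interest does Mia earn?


Use the formula I = P x R x T / 100
P x R x T = 200 x 2 x 4 = 1600
I = 1600 / 100 = $16

$16


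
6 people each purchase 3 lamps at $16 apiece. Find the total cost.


Cost per person:
3 x $16 = $48
Group total:
6 x $48 = $288

$288


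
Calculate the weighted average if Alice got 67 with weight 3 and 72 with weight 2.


Weighted sum:
3 x 67 + 2 x 72 = 345
Total weight:
3 + 2 = 5
Weighted average:
345 / 5 = 69

69


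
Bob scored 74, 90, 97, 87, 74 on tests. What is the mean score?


Add the scores:
74 + 90 + 97 + 87 + 74 = 422
Divide by the number of tests:
422 / 5 = 84.4

84.4


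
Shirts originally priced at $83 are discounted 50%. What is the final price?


Calculate the discount amount:
50% of $83 = $41.50
Subtract from original:
$83 - $41.50 = $41.50

$41.50


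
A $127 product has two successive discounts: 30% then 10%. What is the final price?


First discount:
30% of $127 = $38.10
Price after first discount:
$127 - $38.10 = $88.90
Second discount:
10% of $88.90 = $8.89
Final price:
$88.90 - $8.89 = $80.01

$80.01


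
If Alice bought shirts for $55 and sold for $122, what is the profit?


Selling price = $122
Cost price = $55
Profit = selling price - cost price:
Profit = $122 - $55 = $67

$67


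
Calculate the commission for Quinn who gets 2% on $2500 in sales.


Convert rate to decimal:
2% = 0.02
Multiply by sales:
$2500 x 0.02 = $50

$50


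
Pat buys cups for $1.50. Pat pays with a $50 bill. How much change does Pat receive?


Start with the amount paid:
$50
Subtract the price:
$50 - $1.50 = $48.50

$48.50


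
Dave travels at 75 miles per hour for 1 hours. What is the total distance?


Use the formula: distance = speed x time
Speed = 75 mph, Time = 1 hours
75 x 1 = 75 miles

75 miles


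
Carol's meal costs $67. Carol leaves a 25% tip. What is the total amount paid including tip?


Calculate the tip:
25% of $67 = $16.75
Add tip to meal cost:
$67 + $16.75 = $83.75

$83.75


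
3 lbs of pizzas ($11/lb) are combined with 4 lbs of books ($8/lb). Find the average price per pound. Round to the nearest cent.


Cost of pizzas:
3 x $11 = $33
Cost of books:
4 x $8 = $32
Total cost: $33 + $32 = $65
Total weight: 7 lbs
Average: $65 / 7 = $9.2857... ≈ $9.29/lb

$9.29/lb


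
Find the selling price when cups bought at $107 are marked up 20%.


Calculate the markup amount:
20% of $107 = $21.40
Add to cost:
$107 + $21.40 = $128.40

$128.40


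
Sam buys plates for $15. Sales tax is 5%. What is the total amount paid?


Calculate the tax:
5% of $15 = $0.75
Add tax to price:
$15 + $0.75 = $15.75

$15.75


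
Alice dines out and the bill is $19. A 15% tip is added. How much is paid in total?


Calculate the tip:
15% of $19 = $2.85
Add tip to meal cost:
$19 + $2.85 = $21.85

$21.85


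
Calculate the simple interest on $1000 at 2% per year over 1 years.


Use the formula I = P x R x T / 100
P x R x T = 1000 x 2 x 1 = 2000
I = 2000 / 100 = $20

$20


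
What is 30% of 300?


Convert percentage to decimal:
30% = 0.3
Multiply:
300 x 0.3 = 90

90


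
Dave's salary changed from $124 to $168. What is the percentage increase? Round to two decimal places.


Find the absolute change:
|168 - 124| = 44
Divide by original and multiply by 100:
44 / 124 x 100 = 35.4838...% ≈ 35.48%

35.48%


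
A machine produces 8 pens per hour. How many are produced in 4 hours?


Production rate: 8 pens per hour
Time: 4 hours
Total: 8 x 4 = 32 pens

32 pens


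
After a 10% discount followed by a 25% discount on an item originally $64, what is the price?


First discount:
10% of $64 = $6.40
Price after first discount:
$64 - $6.40 = $57.60
Second discount:
25% of $57.60 = $14.40
Final price:
$57.60 - $14.40 = $43.20

$43.20


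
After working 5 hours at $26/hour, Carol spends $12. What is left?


Calculate earnings:
5 x $26 = $130
Subtract spending:
$130 - $12 = $118

$118


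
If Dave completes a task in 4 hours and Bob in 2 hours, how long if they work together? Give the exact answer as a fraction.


Dave's rate: 1/4 of the job per hour
Bob's rate: 1/2 of the job per hour
Combined rate: 1/4 + 1/2 = 3/4 per hour
Time = 1 / (3/4) = 4/3 hours (≈ 1.33 hours)

4/3 hours


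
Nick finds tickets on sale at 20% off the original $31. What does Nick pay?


Calculate the discount amount:
20% of $31 = $6.20
Subtract from original:
$31 - $6.20 = $24.80

$24.80


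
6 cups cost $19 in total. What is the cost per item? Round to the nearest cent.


Total cost: $19
Number of items: 6
Unit price: $19 / 6 = $3.1666... ≈ $3.17

$3.17


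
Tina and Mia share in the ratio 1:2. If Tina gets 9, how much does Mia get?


Find the multiplier:
9 / 1 = 9
Apply to Mia's share:
2 x 9 = 18

18


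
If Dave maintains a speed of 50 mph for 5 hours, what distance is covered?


Use the formula: distance = speed x time
Speed = 50 mph, Time = 5 hours
50 x 5 = 250 miles

250 miles


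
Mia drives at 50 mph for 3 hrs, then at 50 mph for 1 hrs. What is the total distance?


Leg 1 distance:
50 x 3 = 150 miles
Leg 2 distance:
50 x 1 = 50 miles
Total distance:
150 + 50 = 200 miles

200 miles


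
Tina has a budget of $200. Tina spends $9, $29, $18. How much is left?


Add up expenses:
$9 + $29 + $18 = $56
Subtract from budget:
$200 - $56 = $144

$144


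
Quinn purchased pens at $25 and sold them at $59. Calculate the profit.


Selling price = $59
Cost price = $25
Profit = selling price - cost price:
Profit = $59 - $25 = $34

$34


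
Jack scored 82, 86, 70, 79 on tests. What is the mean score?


Add the scores:
82 + 86 + 70 + 79 = 317
Divide by the number of tests:
317 / 4 = 79.25

79.25


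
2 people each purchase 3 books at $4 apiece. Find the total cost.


Cost per person:
3 x $4 = $12
Group total:
2 x $12 = $24

$24


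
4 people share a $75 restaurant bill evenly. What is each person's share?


Total bill: $75
Number of people: 4
Each pays: $75 / 4 = $18.75

$18.75


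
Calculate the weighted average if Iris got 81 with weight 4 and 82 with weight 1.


Weighted sum:
4 x 81 + 1 x 82 = 406
Total weight:
4 + 1 = 5
Weighted average:
406 / 5 = 81.2

81.2


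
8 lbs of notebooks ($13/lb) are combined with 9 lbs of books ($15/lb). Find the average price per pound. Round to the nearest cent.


Cost of notebooks:
8 x $13 = $104
Cost of books:
9 x $15 = $135
Total cost: $104 + $135 = $239
Total weight: 17 lbs
Average: $239 / 17 = $14.0588... ≈ $14.06/lb

$14.06/lb


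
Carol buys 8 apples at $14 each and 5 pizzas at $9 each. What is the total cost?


Cost of apples:
8 x $14 = $112
Cost of pizzas:
5 x $9 = $45
Add both:
$112 + $45 = $157

$157


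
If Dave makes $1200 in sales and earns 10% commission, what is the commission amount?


Convert rate to decimal:
10% = 0.1
Multiply by sales:
$1200 x 0.1 = $120

$120


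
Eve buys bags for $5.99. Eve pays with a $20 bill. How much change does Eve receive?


Start with the amount paid:
$20
Subtract the price:
$20 - $5.99 = $14.01

$14.01


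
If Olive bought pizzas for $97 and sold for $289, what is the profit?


Selling price = $289
Cost price = $97
Profit = selling price - cost price:
Profit = $289 - $97 = $192

$192


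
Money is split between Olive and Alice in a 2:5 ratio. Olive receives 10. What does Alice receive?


Find the multiplier:
10 / 2 = 5
Apply to Alice's share:
5 x 5 = 25

25


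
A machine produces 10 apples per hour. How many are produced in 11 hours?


Production rate: 10 apples per hour
Time: 11 hours
Total: 10 x 11 = 110 apples

110 apples


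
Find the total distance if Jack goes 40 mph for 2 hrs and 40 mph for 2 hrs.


Leg 1 distance:
40 x 2 = 80 miles
Leg 2 distance:
40 x 2 = 80 miles
Total distance:
80 + 80 = 160 miles

160 miles


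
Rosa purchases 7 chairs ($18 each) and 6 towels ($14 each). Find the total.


Cost of chairs:
7 x $18 = $126
Cost of towels:
6 x $14 = $84
Add both:
$126 + $84 = $210

$210


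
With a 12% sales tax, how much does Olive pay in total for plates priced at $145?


Calculate the tax:
12% of $145 = $17.40
Add tax to price:
$145 + $17.40 = $162.40

$162.40


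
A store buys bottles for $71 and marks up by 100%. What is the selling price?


Calculate the markup amount:
100% of $71 = $71
Add to cost:
$71 + $71 = $142

$142


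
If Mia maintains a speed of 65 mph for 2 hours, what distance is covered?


Use the formula: distance = speed x time
Speed = 65 mph, Time = 2 hours
65 x 2 = 130 miles

130 miles


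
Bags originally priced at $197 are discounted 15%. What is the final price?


Calculate the discount amount:
15% of $197 = $29.55
Subtract from original:
$197 - $29.55 = $167.45

$167.45


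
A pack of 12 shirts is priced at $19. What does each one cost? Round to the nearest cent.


Total cost: $19
Number of items: 12
Unit price: $19 / 12 = $1.5833... ≈ $1.58

$1.58


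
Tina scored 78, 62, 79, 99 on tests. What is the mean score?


Add the scores:
78 + 62 + 79 + 99 = 318
Divide by the number of tests:
318 / 4 = 79.5

79.5


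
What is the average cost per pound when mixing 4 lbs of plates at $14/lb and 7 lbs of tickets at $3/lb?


Cost of plates:
4 x $14 = $56
Cost of tickets:
7 x $3 = $21
Total cost: $56 + $21 = $77
Total weight: 11 lbs
Average: $77 / 11 = $7/lb

$7/lb


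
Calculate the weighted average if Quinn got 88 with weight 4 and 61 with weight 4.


Weighted sum:
4 x 88 + 4 x 61 = 596
Total weight:
4 + 4 = 8
Weighted average:
596 / 8 = 74.5

74.5


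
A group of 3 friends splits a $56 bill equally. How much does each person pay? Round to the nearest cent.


Total bill: $56
Number of people: 3
Each pays: $56 / 3 = $18.6666... ≈ $18.67

$18.67


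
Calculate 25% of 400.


Convert percentage to decimal:
25% = 0.25
Multiply:
400 x 0.25 = 100

100


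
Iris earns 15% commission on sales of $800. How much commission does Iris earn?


Convert rate to decimal:
15% = 0.15
Multiply by sales:
$800 x 0.15 = $120

$120


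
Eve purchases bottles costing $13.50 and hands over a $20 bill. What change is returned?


Start with the amount paid:
$20
Subtract the price:
$20 - $13.50 = $6.50

$6.50


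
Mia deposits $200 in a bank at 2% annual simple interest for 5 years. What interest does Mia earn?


Use the formula I = P x R x T / 100
P x R x T = 200 x 2 x 5 = 2000
I = 2000 / 100 = $20

$20
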